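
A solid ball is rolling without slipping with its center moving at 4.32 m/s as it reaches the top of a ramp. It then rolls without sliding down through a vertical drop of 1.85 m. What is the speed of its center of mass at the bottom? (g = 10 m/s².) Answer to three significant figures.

For this body I = (2/5)MR², i.e. k = I/(MR²) = 0.4.
Rolling without slipping gives ω = v/R, so the total kinetic energy is ½Mv² + ½Iω² = ½(1+k)Mv² = (7/10)Mv².
Energy conservation: (7/10)Mv₀² + Mgh = (7/10)Mv², so v² = v₀² + 2gh/(1+k).
v = √(4.32² + 2×10×1.85/1.4) = √45.09 ≈ 6.71 m/s.

v ≈ 6.71 m/s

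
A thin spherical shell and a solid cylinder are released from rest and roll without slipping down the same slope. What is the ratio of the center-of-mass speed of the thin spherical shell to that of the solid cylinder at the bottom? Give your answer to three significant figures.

v_ratio ≈ 0.949

Each satisfies Mgh = ½(1+k)Mv² with k = I/(MR²), so v ∝ 1/√(1+k).
For the thin spherical shell k = 2/3; for the solid cylinder k = 0.5.
v₁/v₂ = √((1+k₂)/(1+k₁)) = √(1.5/1.667) ≈ 0.949.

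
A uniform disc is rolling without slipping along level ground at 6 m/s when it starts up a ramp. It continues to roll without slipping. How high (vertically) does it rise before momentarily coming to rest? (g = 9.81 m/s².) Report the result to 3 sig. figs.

The moment of inertia is (1/2)MR², giving k ≡ I/(MR²) = 0.5.
Since it rolls without slipping, ω = v/R and KE = ½Mv² + ½Iω² = ½(1+k)Mv² = (3/4)Mv².
At the top the kinetic energy is zero, so (3/4)Mv₀² = Mgh.
Thus h = (1+k)v₀²/(2g) = 1.5 × 6² / (2 × 9.81) ≈ 2.75 m.

h ≈ 2.75 m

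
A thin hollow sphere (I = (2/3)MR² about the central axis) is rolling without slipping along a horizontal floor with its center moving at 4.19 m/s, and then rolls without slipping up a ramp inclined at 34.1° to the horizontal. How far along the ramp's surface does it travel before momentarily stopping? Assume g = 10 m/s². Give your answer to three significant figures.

The moment of inertia is (2/3)MR², giving k ≡ I/(MR²) = 2/3.
Pure rolling means v = ωR; then KE = ½Mv² + ½I(v/R)² = ½(1+k)Mv² = (5/6)Mv².
Setting this equal to Mgh gives the vertical rise h = (1+k)v₀²/(2g) = 1.667×4.19²/(2×10) = 1.463 m.
The distance along the slope is d = h/sinθ = 1.463/sin34.1° ≈ 2.61 m.

d ≈ 2.61 m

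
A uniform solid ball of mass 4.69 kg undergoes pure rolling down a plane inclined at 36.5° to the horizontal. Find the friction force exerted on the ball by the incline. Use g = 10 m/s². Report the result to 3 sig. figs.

Here I = (2/5)MR², so the shape factor k = I/(MR²) = 0.4.
Along the incline Mg sinθ − f = Ma, and torque about the center fR = Iα = kMR²(a/R) gives f = kMa.
Combining, a = g sinθ/(1+k) and f = kMa = kMg sinθ/(1+k).
f = 0.4 × 4.69 × 10 × sin36.5° / 1.4 ≈ 7.97 N.

f ≈ 7.97 N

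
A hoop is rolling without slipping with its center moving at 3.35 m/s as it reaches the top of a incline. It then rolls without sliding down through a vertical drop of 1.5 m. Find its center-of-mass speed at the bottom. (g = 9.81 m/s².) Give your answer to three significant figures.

For this body I = MR², i.e. k = I/(MR²) = 1.
Rolling without slipping gives ω = v/R, so the total kinetic energy is ½Mv² + ½Iω² = ½(1+k)Mv² = Mv².
Energy conservation: Mv₀² + Mgh = Mv², so v² = v₀² + 2gh/(1+k).
v = √(3.35² + 2×9.81×1.5/2) = √25.94 ≈ 5.09 m/s.

v ≈ 5.09 m/s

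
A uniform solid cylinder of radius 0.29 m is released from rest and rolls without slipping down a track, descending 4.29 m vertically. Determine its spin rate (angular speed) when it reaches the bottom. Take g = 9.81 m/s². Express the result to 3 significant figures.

ω ≈ 25.8 rad/s

The moment of inertia is (1/2)MR², giving k ≡ I/(MR²) = 0.5.
Pure rolling means v = ωR; then KE = ½Mv² + ½I(v/R)² = ½(1+k)Mv² = (3/4)Mv².
Energy conservation Mgh = ½(1+k)Mv² gives v = √(2gh/(1+k)) = √(2 × 9.81 × 4.29 / 1.5) = 7.491 m/s.
Then ω = v/R = 7.491 / 0.29 ≈ 25.8 rad/s.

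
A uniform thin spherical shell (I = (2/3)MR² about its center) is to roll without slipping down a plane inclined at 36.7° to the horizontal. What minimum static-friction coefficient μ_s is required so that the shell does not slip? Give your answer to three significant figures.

μ_min ≈ 0.298

Here I = (2/3)MR², so the shape factor k = I/(MR²) = 2/3.
Newton's second law down the slope: Mg sinθ − f = Ma. The torque equation fR = Iα (with α = a/R) gives f = kMa.
These give a = g sinθ/(1+k) and the required friction f = kMg sinθ/(1+k).
With N = Mg cosθ, the no-slip condition f ≤ μN gives μ_min = f/N = k tanθ/(1+k).
μ_min = (2/3) × tan36.7° / 1.667 ≈ 0.298.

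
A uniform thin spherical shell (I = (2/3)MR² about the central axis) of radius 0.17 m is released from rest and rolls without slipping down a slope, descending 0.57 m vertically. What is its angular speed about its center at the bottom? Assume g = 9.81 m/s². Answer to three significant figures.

ω ≈ 15.2 rad/s

Here I = (2/3)MR², so the shape factor k = I/(MR²) = 2/3.
The rolling condition ω = v/R makes the rotational term ½I(v/R)² = ½kMv², so KE_total = ½(1+k)Mv² = (5/6)Mv².
Energy conservation Mgh = ½(1+k)Mv² gives v = √(2gh/(1+k)) = √(2 × 9.81 × 0.57 / 1.667) = 2.59 m/s.
The angular speed follows from ω = v/R = 2.59/0.17 ≈ 15.2 rad/s.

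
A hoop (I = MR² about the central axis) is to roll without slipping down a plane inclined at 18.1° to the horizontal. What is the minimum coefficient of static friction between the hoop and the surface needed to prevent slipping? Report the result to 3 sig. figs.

With I = MR², the ratio k = I/(MR²) is 1.
Translational: Mg sinθ − f = Ma. Rotational about the CM: fR = Iα = kMRa, so f = kMa.
These give a = g sinθ/(1+k) and the required friction f = kMg sinθ/(1+k).
With N = Mg cosθ, the no-slip condition f ≤ μN gives μ_min = f/N = k tanθ/(1+k).
μ_min = 1 × tan18.1° / 2 ≈ 0.163.

μ_min ≈ 0.163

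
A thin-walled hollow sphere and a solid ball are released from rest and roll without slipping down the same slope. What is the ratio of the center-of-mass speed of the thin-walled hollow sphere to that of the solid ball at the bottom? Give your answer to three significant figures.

v_ratio ≈ 0.917

Each satisfies Mgh = ½(1+k)Mv² with k = I/(MR²), so v ∝ 1/√(1+k).
For the thin-walled hollow sphere k = 2/3; for the solid ball k = 0.4.
v₁/v₂ = √((1+k₂)/(1+k₁)) = √(1.4/1.667) ≈ 0.917.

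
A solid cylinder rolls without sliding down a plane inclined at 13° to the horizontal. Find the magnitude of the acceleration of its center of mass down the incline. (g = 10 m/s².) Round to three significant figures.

Here I = (1/2)MR², so the shape factor k = I/(MR²) = 0.5.
Newton's second law down the slope: Mg sinθ − f = Ma. The torque equation fR = Iα (with α = a/R) gives f = kMa.
Eliminating f: Mg sinθ = (1+k)Ma, so a = g sinθ/(1+k) = 10 × sin13° / 1.5 ≈ 1.50 m/s².

a ≈ 1.50 m/s²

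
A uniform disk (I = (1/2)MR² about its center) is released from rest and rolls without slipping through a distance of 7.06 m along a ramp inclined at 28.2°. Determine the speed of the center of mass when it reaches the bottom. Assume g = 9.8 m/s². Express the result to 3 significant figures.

With I = (1/2)MR², the ratio k = I/(MR²) is 0.5.
Rolling without slipping gives ω = v/R, so the total kinetic energy is ½Mv² + ½Iω² = ½(1+k)Mv² = (3/4)Mv².
The vertical drop is h = L sinθ = 7.06 × sin28.2° = 3.336 m.
Energy conservation: Mgh = (3/4)Mv², so v = √(2gh/(1+k)) = √(2 × 9.8 × 3.336 / 1.5) ≈ 6.60 m/s.

v ≈ 6.60 m/s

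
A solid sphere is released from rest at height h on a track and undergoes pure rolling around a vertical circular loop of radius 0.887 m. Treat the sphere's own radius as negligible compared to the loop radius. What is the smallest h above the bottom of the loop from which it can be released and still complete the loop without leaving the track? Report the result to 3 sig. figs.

h_min ≈ 2.39 m

With I = (2/5)MR², the ratio k = I/(MR²) is 0.4.
At the top, contact is just lost when gravity alone supplies the centripetal force: Mg = Mv_top²/r, i.e. v_top² = gr.
With ω = v/R, the kinetic energy at speed v is ½(1+k)Mv² = (7/10)Mv².
Energy conservation from release (height h) to the top (height 2r): Mgh = Mg(2r) + (7/10)M·gr.
Thus h_min = 2r + (1+k)r/2 = r(2 + 1.4/2) = 0.887 × 2.7 ≈ 2.39 m.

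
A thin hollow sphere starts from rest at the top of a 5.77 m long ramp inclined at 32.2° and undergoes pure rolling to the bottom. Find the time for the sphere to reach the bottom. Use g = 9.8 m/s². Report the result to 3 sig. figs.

The moment of inertia is (2/3)MR², giving k ≡ I/(MR²) = 2/3.
Newton's second law down the slope: Mg sinθ − f = Ma. The torque equation fR = Iα (with α = a/R) gives f = kMa.
Hence a = g sinθ/(1+k) = 9.8×sin32.2°/1.667 = 3.133 m/s².
With constant a from rest, t = √(2L/a) = √(2·5.77/3.133) ≈ 1.92 s.

t ≈ 1.92 s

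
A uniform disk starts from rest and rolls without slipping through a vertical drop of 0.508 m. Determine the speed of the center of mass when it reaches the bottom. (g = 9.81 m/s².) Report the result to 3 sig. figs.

v ≈ 2.58 m/s

For this body I = (1/2)MR², i.e. k = I/(MR²) = 0.5.
Pure rolling means v = ωR; then KE = ½Mv² + ½I(v/R)² = ½(1+k)Mv² = (3/4)Mv².
Setting Mgh = (3/4)Mv² gives v = √(2gh/(1+k)) = √(2·9.81·0.508/1.5) ≈ 2.58 m/s.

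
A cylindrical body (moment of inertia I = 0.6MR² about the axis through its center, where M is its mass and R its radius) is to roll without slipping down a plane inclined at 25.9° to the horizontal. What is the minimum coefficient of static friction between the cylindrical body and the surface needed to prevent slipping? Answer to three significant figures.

For this body I = 0.6MR², i.e. k = I/(MR²) = 0.6.
Along the incline Mg sinθ − f = Ma, and torque about the center fR = Iα = kMR²(a/R) gives f = kMa.
These give a = g sinθ/(1+k) and the required friction f = kMg sinθ/(1+k).
The normal force is N = Mg cosθ, so μ_min = f/N = k tanθ/(1+k).
μ_min = 0.6 × tan25.9° / 1.6 ≈ 0.182.

μ_min ≈ 0.182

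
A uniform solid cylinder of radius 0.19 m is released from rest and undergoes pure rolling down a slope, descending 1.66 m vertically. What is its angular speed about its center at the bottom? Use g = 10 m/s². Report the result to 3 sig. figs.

Here I = (1/2)MR², so the shape factor k = I/(MR²) = 0.5.
Rolling without slipping gives ω = v/R, so the total kinetic energy is ½Mv² + ½Iω² = ½(1+k)Mv² = (3/4)Mv².
Energy conservation Mgh = ½(1+k)Mv² gives v = √(2gh/(1+k)) = √(2 × 10 × 1.66 / 1.5) = 4.705 m/s.
Then ω = v/R = 4.705 / 0.19 ≈ 24.8 rad/s.

ω ≈ 24.8 rad/s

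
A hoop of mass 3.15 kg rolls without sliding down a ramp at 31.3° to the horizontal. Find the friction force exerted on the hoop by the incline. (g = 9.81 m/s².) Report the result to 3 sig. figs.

Here I = MR², so the shape factor k = I/(MR²) = 1.
Translational: Mg sinθ − f = Ma. Rotational about the CM: fR = Iα = kMRa, so f = kMa.
Combining, a = g sinθ/(1+k) and f = kMa = kMg sinθ/(1+k).
f = 1 × 3.15 × 9.81 × sin31.3° / 2 ≈ 8.03 N.

f ≈ 8.03 N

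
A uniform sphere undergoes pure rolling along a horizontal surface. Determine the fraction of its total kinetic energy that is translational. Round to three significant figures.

fraction ≈ 0.714

For this body I = (2/5)MR², i.e. k = I/(MR²) = 0.4.
Since ω = v/R, the translational part is ½Mv² and the rotational part is ½I(v/R)² = ½kMv²; the total is ½(1+k)Mv².
The translational fraction is therefore 1/(1+k) = 1/1.4 ≈ 0.714.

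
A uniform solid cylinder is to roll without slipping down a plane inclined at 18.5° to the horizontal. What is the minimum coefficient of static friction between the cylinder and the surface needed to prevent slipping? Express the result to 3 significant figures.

For this body I = (1/2)MR², i.e. k = I/(MR²) = 0.5.
Translational: Mg sinθ − f = Ma. Rotational about the CM: fR = Iα = kMRa, so f = kMa.
These give a = g sinθ/(1+k) and the required friction f = kMg sinθ/(1+k).
With N = Mg cosθ, the no-slip condition f ≤ μN gives μ_min = f/N = k tanθ/(1+k).
μ_min = 0.5 × tan18.5° / 1.5 ≈ 0.112.

μ_min ≈ 0.112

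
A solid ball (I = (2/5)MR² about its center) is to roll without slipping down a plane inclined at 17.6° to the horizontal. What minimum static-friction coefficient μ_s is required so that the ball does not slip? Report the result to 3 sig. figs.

μ_min ≈ 0.0906

The moment of inertia is (2/5)MR², giving k ≡ I/(MR²) = 0.4.
Along the incline Mg sinθ − f = Ma, and torque about the center fR = Iα = kMR²(a/R) gives f = kMa.
These give a = g sinθ/(1+k) and the required friction f = kMg sinθ/(1+k).
The normal force is N = Mg cosθ, so μ_min = f/N = k tanθ/(1+k).
μ_min = 0.4 × tan17.6° / 1.4 ≈ 0.0906.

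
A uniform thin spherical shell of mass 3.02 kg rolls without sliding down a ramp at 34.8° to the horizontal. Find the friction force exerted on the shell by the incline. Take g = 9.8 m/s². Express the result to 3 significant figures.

f ≈ 6.76 N

For this body I = (2/3)MR², i.e. k = I/(MR²) = 2/3.
Newton's second law down the slope: Mg sinθ − f = Ma. The torque equation fR = Iα (with α = a/R) gives f = kMa.
Combining, a = g sinθ/(1+k) and f = kMa = kMg sinθ/(1+k).
f = (2/3) × 3.02 × 9.8 × sin34.8° / 1.667 ≈ 6.76 N.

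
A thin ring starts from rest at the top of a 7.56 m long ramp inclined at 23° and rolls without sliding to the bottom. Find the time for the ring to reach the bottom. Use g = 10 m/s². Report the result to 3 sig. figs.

For this body I = MR², i.e. k = I/(MR²) = 1.
Along the incline Mg sinθ − f = Ma, and torque about the center fR = Iα = kMR²(a/R) gives f = kMa.
Hence a = g sinθ/(1+k) = 10×sin23°/2 = 1.954 m/s².
With constant a from rest, t = √(2L/a) = √(2·7.56/1.954) ≈ 2.78 s.

t ≈ 2.78 s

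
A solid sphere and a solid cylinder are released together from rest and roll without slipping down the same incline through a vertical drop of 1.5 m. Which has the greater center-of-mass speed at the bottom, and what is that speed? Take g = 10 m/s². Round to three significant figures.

the solid sphere, at v ≈ 4.63 m/s

For rolling without slipping, Mgh = ½(1+k)Mv² where k = I/(MR²), so v = √(2gh/(1+k)).
Solid sphere: k = 0.4, giving v = √(2×10×1.5/1.4) = 4.629 m/s.
Solid cylinder: k = 0.5, giving v = √(2×10×1.5/1.5) = 4.472 m/s.
The smaller k wins: the solid sphere, at ≈ 4.63 m/s.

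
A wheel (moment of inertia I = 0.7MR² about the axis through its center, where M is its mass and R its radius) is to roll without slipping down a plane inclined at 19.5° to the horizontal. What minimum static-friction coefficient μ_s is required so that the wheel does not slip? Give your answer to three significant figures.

For this body I = 0.7MR², i.e. k = I/(MR²) = 0.7.
Translational: Mg sinθ − f = Ma. Rotational about the CM: fR = Iα = kMRa, so f = kMa.
These give a = g sinθ/(1+k) and the required friction f = kMg sinθ/(1+k).
With N = Mg cosθ, the no-slip condition f ≤ μN gives μ_min = f/N = k tanθ/(1+k).
μ_min = 0.7 × tan19.5° / 1.7 ≈ 0.146.

μ_min ≈ 0.146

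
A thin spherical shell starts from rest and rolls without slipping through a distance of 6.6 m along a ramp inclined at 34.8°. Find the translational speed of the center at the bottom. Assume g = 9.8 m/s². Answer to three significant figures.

v ≈ 6.66 m/s

For this body I = (2/3)MR², i.e. k = I/(MR²) = 2/3.
Pure rolling means v = ωR; then KE = ½Mv² + ½I(v/R)² = ½(1+k)Mv² = (5/6)Mv².
The vertical drop is h = L sinθ = 6.6 × sin34.8° = 3.767 m.
Energy conservation: Mgh = (5/6)Mv², so v = √(2gh/(1+k)) = √(2 × 9.8 × 3.767 / 1.667) ≈ 6.66 m/s.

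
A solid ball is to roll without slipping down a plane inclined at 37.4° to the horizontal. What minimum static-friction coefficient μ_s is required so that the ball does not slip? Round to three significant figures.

The moment of inertia is (2/5)MR², giving k ≡ I/(MR²) = 0.4.
Along the incline Mg sinθ − f = Ma, and torque about the center fR = Iα = kMR²(a/R) gives f = kMa.
These give a = g sinθ/(1+k) and the required friction f = kMg sinθ/(1+k).
With N = Mg cosθ, the no-slip condition f ≤ μN gives μ_min = f/N = k tanθ/(1+k).
μ_min = 0.4 × tan37.4° / 1.4 ≈ 0.218.

μ_min ≈ 0.218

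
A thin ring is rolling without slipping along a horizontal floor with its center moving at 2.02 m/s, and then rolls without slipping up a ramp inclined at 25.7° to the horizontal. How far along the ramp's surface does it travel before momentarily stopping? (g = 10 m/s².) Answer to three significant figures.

d ≈ 0.941 m

Here I = MR², so the shape factor k = I/(MR²) = 1.
Rolling without slipping gives ω = v/R, so the total kinetic energy is ½Mv² + ½Iω² = ½(1+k)Mv² = Mv².
Setting this equal to Mgh gives the vertical rise h = (1+k)v₀²/(2g) = 2×2.02²/(2×10) = 0.408 m.
Along the incline, d = h/sinθ = 0.408/sin25.7° ≈ 0.941 m.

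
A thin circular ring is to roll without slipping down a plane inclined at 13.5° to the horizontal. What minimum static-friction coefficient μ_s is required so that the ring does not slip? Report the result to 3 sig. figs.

μ_min ≈ 0.120

The moment of inertia is MR², giving k ≡ I/(MR²) = 1.
Along the incline Mg sinθ − f = Ma, and torque about the center fR = Iα = kMR²(a/R) gives f = kMa.
These give a = g sinθ/(1+k) and the required friction f = kMg sinθ/(1+k).
The normal force is N = Mg cosθ, so μ_min = f/N = k tanθ/(1+k).
μ_min = 1 × tan13.5° / 2 ≈ 0.120.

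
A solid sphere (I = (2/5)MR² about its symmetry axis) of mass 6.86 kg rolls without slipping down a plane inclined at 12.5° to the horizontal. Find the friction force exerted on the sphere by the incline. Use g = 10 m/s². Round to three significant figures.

f ≈ 4.24 N

With I = (2/5)MR², the ratio k = I/(MR²) is 0.4.
Along the incline Mg sinθ − f = Ma, and torque about the center fR = Iα = kMR²(a/R) gives f = kMa.
Combining, a = g sinθ/(1+k) and f = kMa = kMg sinθ/(1+k).
f = 0.4 × 6.86 × 10 × sin12.5° / 1.4 ≈ 4.24 N.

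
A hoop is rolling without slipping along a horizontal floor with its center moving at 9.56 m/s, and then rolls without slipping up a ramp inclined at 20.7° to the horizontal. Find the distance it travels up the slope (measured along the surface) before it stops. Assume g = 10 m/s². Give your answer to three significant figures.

With I = MR², the ratio k = I/(MR²) is 1.
Rolling without slipping gives ω = v/R, so the total kinetic energy is ½Mv² + ½Iω² = ½(1+k)Mv² = Mv².
Setting this equal to Mgh gives the vertical rise h = (1+k)v₀²/(2g) = 2×9.56²/(2×10) = 9.139 m.
Along the incline, d = h/sinθ = 9.139/sin20.7° ≈ 25.9 m.

d ≈ 25.9 m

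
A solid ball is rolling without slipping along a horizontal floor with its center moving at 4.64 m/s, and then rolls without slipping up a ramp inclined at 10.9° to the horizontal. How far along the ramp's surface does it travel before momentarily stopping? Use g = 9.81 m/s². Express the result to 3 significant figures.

With I = (2/5)MR², the ratio k = I/(MR²) is 0.4.
Since it rolls without slipping, ω = v/R and KE = ½Mv² + ½Iω² = ½(1+k)Mv² = (7/10)Mv².
Setting this equal to Mgh gives the vertical rise h = (1+k)v₀²/(2g) = 1.4×4.64²/(2×9.81) = 1.536 m.
The distance along the slope is d = h/sinθ = 1.536/sin10.9° ≈ 8.12 m.

d ≈ 8.12 m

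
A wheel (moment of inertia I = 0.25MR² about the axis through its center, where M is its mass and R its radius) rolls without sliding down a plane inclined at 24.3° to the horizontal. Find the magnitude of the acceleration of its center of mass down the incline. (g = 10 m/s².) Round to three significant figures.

a ≈ 3.29 m/s²

Here I = 0.25MR², so the shape factor k = I/(MR²) = 0.25.
Newton's second law down the slope: Mg sinθ − f = Ma. The torque equation fR = Iα (with α = a/R) gives f = kMa.
Eliminating f: Mg sinθ = (1+k)Ma, so a = g sinθ/(1+k) = 10 × sin24.3° / 1.25 ≈ 3.29 m/s².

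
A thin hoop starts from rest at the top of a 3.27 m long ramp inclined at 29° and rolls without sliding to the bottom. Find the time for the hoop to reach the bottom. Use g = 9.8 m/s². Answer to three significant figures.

t ≈ 1.66 s

For this body I = MR², i.e. k = I/(MR²) = 1.
Along the incline Mg sinθ − f = Ma, and torque about the center fR = Iα = kMR²(a/R) gives f = kMa.
Hence a = g sinθ/(1+k) = 9.8×sin29°/2 = 2.376 m/s².
Starting from rest, L = ½at², so t = √(2L/a) = √(2×3.27/2.376) ≈ 1.66 s.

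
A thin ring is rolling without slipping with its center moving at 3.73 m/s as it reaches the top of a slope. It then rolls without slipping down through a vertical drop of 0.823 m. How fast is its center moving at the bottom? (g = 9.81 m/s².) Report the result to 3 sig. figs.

v ≈ 4.69 m/s

The moment of inertia is MR², giving k ≡ I/(MR²) = 1.
Rolling without slipping gives ω = v/R, so the total kinetic energy is ½Mv² + ½Iω² = ½(1+k)Mv² = Mv².
Energy conservation: Mv₀² + Mgh = Mv², so v² = v₀² + 2gh/(1+k).
v = √(3.73² + 2×9.81×0.823/2) = √21.99 ≈ 4.69 m/s.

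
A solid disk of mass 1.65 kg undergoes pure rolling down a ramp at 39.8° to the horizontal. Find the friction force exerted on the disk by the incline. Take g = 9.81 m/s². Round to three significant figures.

f ≈ 3.45 N

Here I = (1/2)MR², so the shape factor k = I/(MR²) = 0.5.
Newton's second law down the slope: Mg sinθ − f = Ma. The torque equation fR = Iα (with α = a/R) gives f = kMa.
Combining, a = g sinθ/(1+k) and f = kMa = kMg sinθ/(1+k).
f = 0.5 × 1.65 × 9.81 × sin39.8° / 1.5 ≈ 3.45 N.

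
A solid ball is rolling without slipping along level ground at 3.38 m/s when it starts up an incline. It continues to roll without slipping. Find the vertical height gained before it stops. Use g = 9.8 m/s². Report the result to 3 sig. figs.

With I = (2/5)MR², the ratio k = I/(MR²) is 0.4.
Since it rolls without slipping, ω = v/R and KE = ½Mv² + ½Iω² = ½(1+k)Mv² = (7/10)Mv².
At the top the kinetic energy is zero, so (7/10)Mv₀² = Mgh.
Thus h = (1+k)v₀²/(2g) = 1.4 × 3.38² / (2 × 9.8) ≈ 0.816 m.

h ≈ 0.816 m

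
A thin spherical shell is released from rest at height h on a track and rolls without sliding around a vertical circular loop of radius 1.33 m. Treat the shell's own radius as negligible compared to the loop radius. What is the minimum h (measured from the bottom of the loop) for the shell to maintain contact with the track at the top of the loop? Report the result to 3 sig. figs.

h_min ≈ 3.77 m

With I = (2/3)MR², the ratio k = I/(MR²) is 2/3.
At the top, contact is just lost when gravity alone supplies the centripetal force: Mg = Mv_top²/r, i.e. v_top² = gr.
With ω = v/R, the kinetic energy at speed v is ½(1+k)Mv² = (5/6)Mv².
Energy conservation from release (height h) to the top (height 2r): Mgh = Mg(2r) + (5/6)M·gr.
Thus h_min = 2r + (1+k)r/2 = r(2 + 1.667/2) = 1.33 × 2.833 ≈ 3.77 m.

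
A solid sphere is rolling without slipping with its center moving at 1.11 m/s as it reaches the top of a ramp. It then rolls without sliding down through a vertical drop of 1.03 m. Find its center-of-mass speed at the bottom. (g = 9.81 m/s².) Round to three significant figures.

v ≈ 3.96 m/s

For this body I = (2/5)MR², i.e. k = I/(MR²) = 0.4.
Rolling without slipping gives ω = v/R, so the total kinetic energy is ½Mv² + ½Iω² = ½(1+k)Mv² = (7/10)Mv².
Conserving energy between top and bottom: (7/10)Mv² = (7/10)Mv₀² + Mgh, hence v² = v₀² + 2gh/(1+k).
v = √(1.11² + 2×9.81×1.03/1.4) = √15.67 ≈ 3.96 m/s.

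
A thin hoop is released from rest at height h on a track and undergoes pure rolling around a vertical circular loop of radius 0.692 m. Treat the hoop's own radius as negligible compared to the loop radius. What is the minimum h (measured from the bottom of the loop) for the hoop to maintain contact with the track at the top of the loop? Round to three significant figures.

With I = MR², the ratio k = I/(MR²) is 1.
At the top of the loop, the minimum-contact condition is Mg = Mv_top²/r, so v_top² = gr.
With ω = v/R, the kinetic energy at speed v is ½(1+k)Mv² = Mv².
Energy conservation from release (height h) to the top (height 2r): Mgh = Mg(2r) + M·gr.
Thus h_min = 2r + (1+k)r/2 = r(2 + 2/2) = 0.692 × 3 ≈ 2.08 m.

h_min ≈ 2.08 m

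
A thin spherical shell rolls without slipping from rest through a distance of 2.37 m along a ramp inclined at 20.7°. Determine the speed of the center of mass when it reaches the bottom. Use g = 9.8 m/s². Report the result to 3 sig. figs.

For this body I = (2/3)MR², i.e. k = I/(MR²) = 2/3.
Rolling without slipping gives ω = v/R, so the total kinetic energy is ½Mv² + ½Iω² = ½(1+k)Mv² = (5/6)Mv².
The vertical drop is h = L sinθ = 2.37 × sin20.7° = 0.8377 m.
Setting Mgh = (5/6)Mv² gives v = √(2gh/(1+k)) = √(2·9.8·0.8377/1.667) ≈ 3.14 m/s.

v ≈ 3.14 m/s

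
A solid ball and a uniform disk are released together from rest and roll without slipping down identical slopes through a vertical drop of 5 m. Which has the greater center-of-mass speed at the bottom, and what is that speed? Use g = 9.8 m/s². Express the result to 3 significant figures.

For rolling without slipping, Mgh = ½(1+k)Mv² where k = I/(MR²), so v = √(2gh/(1+k)).
Solid ball: k = 0.4, giving v = √(2×9.8×5/1.4) = 8.367 m/s.
Uniform disk: k = 0.5, giving v = √(2×9.8×5/1.5) = 8.083 m/s.
The smaller k wins: the solid ball, at ≈ 8.37 m/s.

the solid ball, at v ≈ 8.37 m/s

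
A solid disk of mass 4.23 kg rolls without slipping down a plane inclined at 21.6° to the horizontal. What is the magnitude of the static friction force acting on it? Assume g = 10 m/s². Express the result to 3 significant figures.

f ≈ 5.19 N

The moment of inertia is (1/2)MR², giving k ≡ I/(MR²) = 0.5.
Newton's second law down the slope: Mg sinθ − f = Ma. The torque equation fR = Iα (with α = a/R) gives f = kMa.
Combining, a = g sinθ/(1+k) and f = kMa = kMg sinθ/(1+k).
f = 0.5 × 4.23 × 10 × sin21.6° / 1.5 ≈ 5.19 N.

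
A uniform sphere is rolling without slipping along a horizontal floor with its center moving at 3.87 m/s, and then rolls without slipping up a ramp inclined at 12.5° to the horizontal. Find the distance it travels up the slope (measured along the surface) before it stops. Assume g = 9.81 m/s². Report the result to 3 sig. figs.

With I = (2/5)MR², the ratio k = I/(MR²) is 0.4.
Since it rolls without slipping, ω = v/R and KE = ½Mv² + ½Iω² = ½(1+k)Mv² = (7/10)Mv².
Setting this equal to Mgh gives the vertical rise h = (1+k)v₀²/(2g) = 1.4×3.87²/(2×9.81) = 1.069 m.
Along the incline, d = h/sinθ = 1.069/sin12.5° ≈ 4.94 m.

d ≈ 4.94 m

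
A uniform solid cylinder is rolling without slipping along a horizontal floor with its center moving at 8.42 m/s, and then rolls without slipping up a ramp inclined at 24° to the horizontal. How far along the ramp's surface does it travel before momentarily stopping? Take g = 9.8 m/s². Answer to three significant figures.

d ≈ 13.3 m

For this body I = (1/2)MR², i.e. k = I/(MR²) = 0.5.
Since it rolls without slipping, ω = v/R and KE = ½Mv² + ½Iω² = ½(1+k)Mv² = (3/4)Mv².
Setting this equal to Mgh gives the vertical rise h = (1+k)v₀²/(2g) = 1.5×8.42²/(2×9.8) = 5.426 m.
Along the incline, d = h/sinθ = 5.426/sin24° ≈ 13.3 m.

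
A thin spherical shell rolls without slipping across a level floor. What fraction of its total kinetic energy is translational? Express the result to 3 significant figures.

fraction ≈ 0.600

Here I = (2/3)MR², so the shape factor k = I/(MR²) = 2/3.
With ω = v/R, KE_trans = ½Mv² and KE_rot = ½Iω² = ½kMv², so KE_total = ½(1+k)Mv².
The translational fraction is therefore 1/(1+k) = 1/1.667 ≈ 0.600.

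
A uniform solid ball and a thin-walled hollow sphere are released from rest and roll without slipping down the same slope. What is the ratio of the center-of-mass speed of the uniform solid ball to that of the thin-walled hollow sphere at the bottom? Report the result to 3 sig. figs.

v_ratio ≈ 1.09

Each satisfies Mgh = ½(1+k)Mv² with k = I/(MR²), so v ∝ 1/√(1+k).
For the uniform solid ball k = 0.4; for the thin-walled hollow sphere k = 2/3.
v₁/v₂ = √((1+k₂)/(1+k₁)) = √(1.667/1.4) ≈ 1.09.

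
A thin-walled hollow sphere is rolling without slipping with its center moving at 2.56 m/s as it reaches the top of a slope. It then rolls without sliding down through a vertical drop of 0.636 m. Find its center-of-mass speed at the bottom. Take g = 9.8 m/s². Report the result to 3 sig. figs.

The moment of inertia is (2/3)MR², giving k ≡ I/(MR²) = 2/3.
Rolling without slipping gives ω = v/R, so the total kinetic energy is ½Mv² + ½Iω² = ½(1+k)Mv² = (5/6)Mv².
Conserving energy between top and bottom: (5/6)Mv² = (5/6)Mv₀² + Mgh, hence v² = v₀² + 2gh/(1+k).
v = √(2.56² + 2×9.8×0.636/1.667) = √14.03 ≈ 3.75 m/s.

v ≈ 3.75 m/s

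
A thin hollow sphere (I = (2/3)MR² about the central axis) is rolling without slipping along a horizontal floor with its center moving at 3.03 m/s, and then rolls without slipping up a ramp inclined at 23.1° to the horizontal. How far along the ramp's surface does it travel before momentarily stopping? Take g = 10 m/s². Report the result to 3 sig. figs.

d ≈ 1.95 m

With I = (2/3)MR², the ratio k = I/(MR²) is 2/3.
Since it rolls without slipping, ω = v/R and KE = ½Mv² + ½Iω² = ½(1+k)Mv² = (5/6)Mv².
Setting this equal to Mgh gives the vertical rise h = (1+k)v₀²/(2g) = 1.667×3.03²/(2×10) = 0.7651 m.
The distance along the slope is d = h/sinθ = 0.7651/sin23.1° ≈ 1.95 m.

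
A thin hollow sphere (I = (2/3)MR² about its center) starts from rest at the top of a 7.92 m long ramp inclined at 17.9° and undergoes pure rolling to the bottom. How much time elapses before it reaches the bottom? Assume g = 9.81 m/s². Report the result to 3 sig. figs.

t ≈ 2.96 s

For this body I = (2/3)MR², i.e. k = I/(MR²) = 2/3.
Newton's second law down the slope: Mg sinθ − f = Ma. The torque equation fR = Iα (with α = a/R) gives f = kMa.
Hence a = g sinθ/(1+k) = 9.81×sin17.9°/1.667 = 1.809 m/s².
With constant a from rest, t = √(2L/a) = √(2·7.92/1.809) ≈ 2.96 s.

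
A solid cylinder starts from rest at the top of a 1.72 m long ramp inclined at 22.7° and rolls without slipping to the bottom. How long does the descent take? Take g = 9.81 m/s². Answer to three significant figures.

t ≈ 1.17 s

For this body I = (1/2)MR², i.e. k = I/(MR²) = 0.5.
Translational: Mg sinθ − f = Ma. Rotational about the CM: fR = Iα = kMRa, so f = kMa.
Hence a = g sinθ/(1+k) = 9.81×sin22.7°/1.5 = 2.524 m/s².
With constant a from rest, t = √(2L/a) = √(2·1.72/2.524) ≈ 1.17 s.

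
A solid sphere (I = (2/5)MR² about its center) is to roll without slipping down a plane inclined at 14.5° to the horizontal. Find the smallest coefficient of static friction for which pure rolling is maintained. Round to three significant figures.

With I = (2/5)MR², the ratio k = I/(MR²) is 0.4.
Translational: Mg sinθ − f = Ma. Rotational about the CM: fR = Iα = kMRa, so f = kMa.
These give a = g sinθ/(1+k) and the required friction f = kMg sinθ/(1+k).
With N = Mg cosθ, the no-slip condition f ≤ μN gives μ_min = f/N = k tanθ/(1+k).
μ_min = 0.4 × tan14.5° / 1.4 ≈ 0.0739.

μ_min ≈ 0.0739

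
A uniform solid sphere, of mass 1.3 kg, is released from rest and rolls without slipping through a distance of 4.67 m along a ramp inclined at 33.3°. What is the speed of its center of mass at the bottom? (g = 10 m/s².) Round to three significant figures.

For this body I = (2/5)MR², i.e. k = I/(MR²) = 0.4.
Pure rolling means v = ωR; then KE = ½Mv² + ½I(v/R)² = ½(1+k)Mv² = (7/10)Mv².
The vertical drop is h = L sinθ = 4.67 × sin33.3° = 2.564 m.
Energy conservation: Mgh = (7/10)Mv², so v = √(2gh/(1+k)) = √(2 × 10 × 2.564 / 1.4) ≈ 6.05 m/s.

v ≈ 6.05 m/s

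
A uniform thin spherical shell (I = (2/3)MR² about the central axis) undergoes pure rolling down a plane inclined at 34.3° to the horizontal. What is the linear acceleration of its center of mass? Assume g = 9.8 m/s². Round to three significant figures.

a ≈ 3.31 m/s²

The moment of inertia is (2/3)MR², giving k ≡ I/(MR²) = 2/3.
Newton's second law down the slope: Mg sinθ − f = Ma. The torque equation fR = Iα (with α = a/R) gives f = kMa.
Eliminating f: Mg sinθ = (1+k)Ma, so a = g sinθ/(1+k) = 9.8 × sin34.3° / 1.667 ≈ 3.31 m/s².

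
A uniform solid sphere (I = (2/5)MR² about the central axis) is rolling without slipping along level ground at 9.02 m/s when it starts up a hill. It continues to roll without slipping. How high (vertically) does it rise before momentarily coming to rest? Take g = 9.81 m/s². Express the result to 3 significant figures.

h ≈ 5.81 m

With I = (2/5)MR², the ratio k = I/(MR²) is 0.4.
Pure rolling means v = ωR; then KE = ½Mv² + ½I(v/R)² = ½(1+k)Mv² = (7/10)Mv².
All of this converts to potential energy at the highest point: (7/10)Mv₀² = Mgh.
Thus h = (1+k)v₀²/(2g) = 1.4 × 9.02² / (2 × 9.81) ≈ 5.81 m.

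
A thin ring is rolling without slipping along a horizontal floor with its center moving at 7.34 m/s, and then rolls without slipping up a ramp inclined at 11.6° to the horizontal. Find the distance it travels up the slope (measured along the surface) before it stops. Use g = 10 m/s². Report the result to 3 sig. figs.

d ≈ 26.8 m

With I = MR², the ratio k = I/(MR²) is 1.
Since it rolls without slipping, ω = v/R and KE = ½Mv² + ½Iω² = ½(1+k)Mv² = Mv².
Setting this equal to Mgh gives the vertical rise h = (1+k)v₀²/(2g) = 2×7.34²/(2×10) = 5.388 m.
The distance along the slope is d = h/sinθ = 5.388/sin11.6° ≈ 26.8 m.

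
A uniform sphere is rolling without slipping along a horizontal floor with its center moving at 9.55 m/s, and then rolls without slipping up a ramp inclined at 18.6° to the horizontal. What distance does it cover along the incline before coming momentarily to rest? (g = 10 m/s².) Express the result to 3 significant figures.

The moment of inertia is (2/5)MR², giving k ≡ I/(MR²) = 0.4.
Pure rolling means v = ωR; then KE = ½Mv² + ½I(v/R)² = ½(1+k)Mv² = (7/10)Mv².
Setting this equal to Mgh gives the vertical rise h = (1+k)v₀²/(2g) = 1.4×9.55²/(2×10) = 6.384 m.
Along the incline, d = h/sinθ = 6.384/sin18.6° ≈ 20.0 m.

d ≈ 20.0 m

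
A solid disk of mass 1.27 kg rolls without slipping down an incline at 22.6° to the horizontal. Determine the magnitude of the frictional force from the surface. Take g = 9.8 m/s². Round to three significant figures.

Here I = (1/2)MR², so the shape factor k = I/(MR²) = 0.5.
Along the incline Mg sinθ − f = Ma, and torque about the center fR = Iα = kMR²(a/R) gives f = kMa.
Combining, a = g sinθ/(1+k) and f = kMa = kMg sinθ/(1+k).
f = 0.5 × 1.27 × 9.8 × sin22.6° / 1.5 ≈ 1.59 N.

f ≈ 1.59 N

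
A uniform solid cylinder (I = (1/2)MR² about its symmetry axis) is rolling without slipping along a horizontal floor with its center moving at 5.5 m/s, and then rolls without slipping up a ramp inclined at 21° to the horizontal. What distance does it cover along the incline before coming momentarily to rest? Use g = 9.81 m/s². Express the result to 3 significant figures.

For this body I = (1/2)MR², i.e. k = I/(MR²) = 0.5.
Pure rolling means v = ωR; then KE = ½Mv² + ½I(v/R)² = ½(1+k)Mv² = (3/4)Mv².
Setting this equal to Mgh gives the vertical rise h = (1+k)v₀²/(2g) = 1.5×5.5²/(2×9.81) = 2.313 m.
Along the incline, d = h/sinθ = 2.313/sin21° ≈ 6.45 m.

d ≈ 6.45 m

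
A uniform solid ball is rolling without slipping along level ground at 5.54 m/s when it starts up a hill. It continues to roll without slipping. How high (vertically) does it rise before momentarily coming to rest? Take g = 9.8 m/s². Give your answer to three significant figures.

h ≈ 2.19 m

For this body I = (2/5)MR², i.e. k = I/(MR²) = 0.4.
Since it rolls without slipping, ω = v/R and KE = ½Mv² + ½Iω² = ½(1+k)Mv² = (7/10)Mv².
At the top the kinetic energy is zero, so (7/10)Mv₀² = Mgh.
Thus h = (1+k)v₀²/(2g) = 1.4 × 5.54² / (2 × 9.8) ≈ 2.19 m.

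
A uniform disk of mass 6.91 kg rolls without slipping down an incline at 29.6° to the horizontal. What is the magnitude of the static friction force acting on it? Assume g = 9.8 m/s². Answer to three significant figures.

f ≈ 11.1 N

Here I = (1/2)MR², so the shape factor k = I/(MR²) = 0.5.
Translational: Mg sinθ − f = Ma. Rotational about the CM: fR = Iα = kMRa, so f = kMa.
Combining, a = g sinθ/(1+k) and f = kMa = kMg sinθ/(1+k).
f = 0.5 × 6.91 × 9.8 × sin29.6° / 1.5 ≈ 11.1 N.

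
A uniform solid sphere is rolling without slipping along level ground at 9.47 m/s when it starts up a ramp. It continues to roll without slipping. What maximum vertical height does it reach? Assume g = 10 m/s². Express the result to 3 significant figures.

h ≈ 6.28 m

For this body I = (2/5)MR², i.e. k = I/(MR²) = 0.4.
Since it rolls without slipping, ω = v/R and KE = ½Mv² + ½Iω² = ½(1+k)Mv² = (7/10)Mv².
All of this converts to potential energy at the highest point: (7/10)Mv₀² = Mgh.
Thus h = (1+k)v₀²/(2g) = 1.4 × 9.47² / (2 × 10) ≈ 6.28 m.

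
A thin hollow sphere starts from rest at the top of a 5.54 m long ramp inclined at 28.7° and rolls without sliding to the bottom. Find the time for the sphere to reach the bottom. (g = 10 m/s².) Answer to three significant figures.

Here I = (2/3)MR², so the shape factor k = I/(MR²) = 2/3.
Along the incline Mg sinθ − f = Ma, and torque about the center fR = Iα = kMR²(a/R) gives f = kMa.
Hence a = g sinθ/(1+k) = 10×sin28.7°/1.667 = 2.881 m/s².
With constant a from rest, t = √(2L/a) = √(2·5.54/2.881) ≈ 1.96 s.

t ≈ 1.96 s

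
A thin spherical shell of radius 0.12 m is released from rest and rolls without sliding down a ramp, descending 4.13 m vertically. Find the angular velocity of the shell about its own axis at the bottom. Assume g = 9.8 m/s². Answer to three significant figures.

ω ≈ 58.1 rad/s

The moment of inertia is (2/3)MR², giving k ≡ I/(MR²) = 2/3.
Since it rolls without slipping, ω = v/R and KE = ½Mv² + ½Iω² = ½(1+k)Mv² = (5/6)Mv².
Energy conservation Mgh = ½(1+k)Mv² gives v = √(2gh/(1+k)) = √(2 × 9.8 × 4.13 / 1.667) = 6.969 m/s.
The angular speed follows from ω = v/R = 6.969/0.12 ≈ 58.1 rad/s.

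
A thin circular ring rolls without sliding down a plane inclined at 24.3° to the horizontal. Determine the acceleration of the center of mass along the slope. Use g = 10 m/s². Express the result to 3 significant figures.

The moment of inertia is MR², giving k ≡ I/(MR²) = 1.
Along the incline Mg sinθ − f = Ma, and torque about the center fR = Iα = kMR²(a/R) gives f = kMa.
Eliminating f: Mg sinθ = (1+k)Ma, so a = g sinθ/(1+k) = 10 × sin24.3° / 2 ≈ 2.06 m/s².

a ≈ 2.06 m/s²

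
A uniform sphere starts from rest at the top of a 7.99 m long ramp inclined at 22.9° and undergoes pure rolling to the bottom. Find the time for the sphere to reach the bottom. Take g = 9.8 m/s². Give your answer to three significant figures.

t ≈ 2.42 s

The moment of inertia is (2/5)MR², giving k ≡ I/(MR²) = 0.4.
Along the incline Mg sinθ − f = Ma, and torque about the center fR = Iα = kMR²(a/R) gives f = kMa.
Hence a = g sinθ/(1+k) = 9.8×sin22.9°/1.4 = 2.724 m/s².
Starting from rest, L = ½at², so t = √(2L/a) = √(2×7.99/2.724) ≈ 2.42 s.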